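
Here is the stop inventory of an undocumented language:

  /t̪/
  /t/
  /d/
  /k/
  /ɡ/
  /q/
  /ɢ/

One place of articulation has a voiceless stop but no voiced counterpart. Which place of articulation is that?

place of articulation  voiceless  voiced  
dental            t̪        —       
alveolar          t         d       
velar             k         ɡ       
uvular            q         ɢ       
Every place of articulation has a voiced member except dental, where /d̪/ would be expected.

dental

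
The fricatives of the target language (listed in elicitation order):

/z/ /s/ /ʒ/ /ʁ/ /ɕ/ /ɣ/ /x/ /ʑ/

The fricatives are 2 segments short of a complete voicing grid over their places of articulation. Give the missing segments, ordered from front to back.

place of articulation  voiceless  voiced  
alveolar          s         z       
postalveolar      —         ʒ       
alveolo-palatal   ɕ         ʑ       
velar             x         ɣ       
uvular            —         ʁ       
Gaps, from front to back: postalveolar lacks voiceless (/ʃ/); uvular lacks voiceless (/χ/).

/ʃ/, /χ/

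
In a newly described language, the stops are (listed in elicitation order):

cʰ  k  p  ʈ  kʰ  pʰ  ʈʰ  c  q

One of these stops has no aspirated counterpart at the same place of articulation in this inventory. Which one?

Bilabial: /p/ ~ /pʰ/
Retroflex: /ʈ/ ~ /ʈʰ/
Palatal: /c/ ~ /cʰ/
Velar: /k/ ~ /kʰ/
Uvular: only /q/ (plain); no aspirated partner.
So /q/ is the unpaired segment.

/q/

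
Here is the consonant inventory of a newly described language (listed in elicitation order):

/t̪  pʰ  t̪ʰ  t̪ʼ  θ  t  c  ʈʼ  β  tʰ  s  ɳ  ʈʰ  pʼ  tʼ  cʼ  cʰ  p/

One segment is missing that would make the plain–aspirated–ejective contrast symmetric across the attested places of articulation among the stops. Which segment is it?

Plain: /p/ (bilabial), /t̪/ (dental), /t/ (alveolar), /c/ (palatal).
Aspirated: /pʰ/ (bilabial), /t̪ʰ/ (dental), /tʰ/ (alveolar), /ʈʰ/ (retroflex), /cʰ/ (palatal).
Ejective: /pʼ/ (bilabial), /t̪ʼ/ (dental), /tʼ/ (alveolar), /ʈʼ/ (retroflex), /cʼ/ (palatal).
The retroflex row has no plain member, so the gap is the plain retroflex stop /ʈ/.

/ʈ/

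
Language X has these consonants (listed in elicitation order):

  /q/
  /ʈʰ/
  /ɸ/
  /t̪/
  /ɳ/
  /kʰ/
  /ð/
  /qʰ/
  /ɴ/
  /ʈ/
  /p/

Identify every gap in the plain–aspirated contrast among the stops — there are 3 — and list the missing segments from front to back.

/pʰ/, /t̪ʰ/, /k/

Plain: /p/ (bilabial), /t̪/ (dental), /ʈ/ (retroflex), /q/ (uvular).
Aspirated: /ʈʰ/ (retroflex), /kʰ/ (velar), /qʰ/ (uvular).
Gaps, from front to back: bilabial lacks aspirated (/pʰ/); dental lacks aspirated (/t̪ʰ/); velar lacks plain (/k/).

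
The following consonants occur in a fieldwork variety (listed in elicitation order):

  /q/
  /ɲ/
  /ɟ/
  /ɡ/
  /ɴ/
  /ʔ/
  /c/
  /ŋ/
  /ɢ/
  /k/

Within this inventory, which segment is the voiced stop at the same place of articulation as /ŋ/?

/ɡ/

/ŋ/ is a velar nasal.
The voiced stop at the same place is a voiced velar stop — in this inventory, /ɡ/.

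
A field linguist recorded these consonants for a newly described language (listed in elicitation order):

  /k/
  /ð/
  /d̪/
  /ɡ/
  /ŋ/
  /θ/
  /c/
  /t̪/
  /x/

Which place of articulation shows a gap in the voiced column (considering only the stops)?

dental: voiceless /t̪/, voiced /d̪/.
palatal: voiceless /c/, voiced —.
velar: voiceless /k/, voiced /ɡ/.
Every place of articulation has a voiced member except palatal, where /ɟ/ would be expected.

palatal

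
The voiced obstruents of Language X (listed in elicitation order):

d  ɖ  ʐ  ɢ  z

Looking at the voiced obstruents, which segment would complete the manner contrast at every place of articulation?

alveolar: stop /d/, fricative /z/.
retroflex: stop /ɖ/, fricative /ʐ/.
uvular: stop /ɢ/, fricative —.
The uvular row has no fricative member, so the gap is the uvular fricative /ʁ/.

/ʁ/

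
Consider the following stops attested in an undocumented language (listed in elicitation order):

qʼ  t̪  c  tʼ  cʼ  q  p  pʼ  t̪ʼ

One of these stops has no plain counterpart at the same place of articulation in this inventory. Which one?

/tʼ/

Bilabial: /p/ ~ /pʼ/
Dental: /t̪/ ~ /t̪ʼ/
Palatal: /c/ ~ /cʼ/
Uvular: /q/ ~ /qʼ/
Alveolar: only /tʼ/ (ejective); no plain partner.
So /tʼ/ is the unpaired segment.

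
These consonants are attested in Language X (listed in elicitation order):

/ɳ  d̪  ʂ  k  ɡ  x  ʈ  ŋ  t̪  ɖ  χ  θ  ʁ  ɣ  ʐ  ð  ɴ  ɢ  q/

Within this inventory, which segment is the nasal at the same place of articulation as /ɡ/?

/ɡ/ is a voiced velar stop.
The nasal at the same place is a velar nasal — in this inventory, /ŋ/.

/ŋ/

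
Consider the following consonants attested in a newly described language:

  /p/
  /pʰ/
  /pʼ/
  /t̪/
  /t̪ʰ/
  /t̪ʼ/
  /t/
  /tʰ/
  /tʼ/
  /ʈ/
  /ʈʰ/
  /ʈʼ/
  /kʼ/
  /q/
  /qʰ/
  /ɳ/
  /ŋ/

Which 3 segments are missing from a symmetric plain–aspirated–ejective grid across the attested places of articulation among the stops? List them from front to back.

Plain: /p/ (bilabial), /t̪/ (dental), /t/ (alveolar), /ʈ/ (retroflex), /q/ (uvular).
Aspirated: /pʰ/ (bilabial), /t̪ʰ/ (dental), /tʰ/ (alveolar), /ʈʰ/ (retroflex), /qʰ/ (uvular).
Ejective: /pʼ/ (bilabial), /t̪ʼ/ (dental), /tʼ/ (alveolar), /ʈʼ/ (retroflex), /kʼ/ (velar).
Gaps, from front to back: velar lacks plain (/k/); velar lacks aspirated (/kʰ/); uvular lacks ejective (/qʼ/).

/k/, /kʰ/, /qʼ/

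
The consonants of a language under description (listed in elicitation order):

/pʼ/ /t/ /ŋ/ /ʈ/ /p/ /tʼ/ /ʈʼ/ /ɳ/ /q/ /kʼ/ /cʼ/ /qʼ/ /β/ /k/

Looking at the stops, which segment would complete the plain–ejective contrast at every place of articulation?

bilabial: plain /p/, ejective /pʼ/.
alveolar: plain /t/, ejective /tʼ/.
retroflex: plain /ʈ/, ejective /ʈʼ/.
palatal: plain —, ejective /cʼ/.
velar: plain /k/, ejective /kʼ/.
uvular: plain /q/, ejective /qʼ/.
The palatal row has no plain member, so the gap is the plain palatal stop /c/.

/c/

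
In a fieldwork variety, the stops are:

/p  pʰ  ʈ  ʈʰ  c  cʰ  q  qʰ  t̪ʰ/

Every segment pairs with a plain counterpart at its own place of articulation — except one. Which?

/t̪ʰ/

Bilabial: /p/ ~ /pʰ/
Retroflex: /ʈ/ ~ /ʈʰ/
Palatal: /c/ ~ /cʰ/
Uvular: /q/ ~ /qʰ/
Dental: only /t̪ʰ/ (aspirated); no plain partner.
So /t̪ʰ/ is the unpaired segment.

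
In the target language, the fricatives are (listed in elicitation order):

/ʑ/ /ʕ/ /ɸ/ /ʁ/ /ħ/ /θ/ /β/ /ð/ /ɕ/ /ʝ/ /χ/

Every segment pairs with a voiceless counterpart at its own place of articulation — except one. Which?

/ʝ/

Bilabial: /ɸ/ ~ /β/
Dental: /θ/ ~ /ð/
Alveolo-palatal: /ɕ/ ~ /ʑ/
Uvular: /χ/ ~ /ʁ/
Pharyngeal: /ħ/ ~ /ʕ/
Palatal: only /ʝ/ (voiced); no voiceless partner.
So /ʝ/ is the unpaired segment.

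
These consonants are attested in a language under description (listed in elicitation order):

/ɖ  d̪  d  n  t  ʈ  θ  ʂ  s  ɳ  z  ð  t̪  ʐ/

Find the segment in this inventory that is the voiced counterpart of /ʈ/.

/ɖ/

/ʈ/ is a voiceless retroflex stop.
The voiced counterpart is a voiced retroflex stop — in this inventory, /ɖ/.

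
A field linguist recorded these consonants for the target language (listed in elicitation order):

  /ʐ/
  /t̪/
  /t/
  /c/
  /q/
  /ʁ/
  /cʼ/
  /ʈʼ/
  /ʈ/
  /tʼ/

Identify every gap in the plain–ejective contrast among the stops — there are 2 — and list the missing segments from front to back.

dental: plain /t̪/, ejective —.
alveolar: plain /t/, ejective /tʼ/.
retroflex: plain /ʈ/, ejective /ʈʼ/.
palatal: plain /c/, ejective /cʼ/.
uvular: plain /q/, ejective —.
Gaps, from front to back: dental lacks ejective (/t̪ʼ/); uvular lacks ejective (/qʼ/).

/t̪ʼ/, /qʼ/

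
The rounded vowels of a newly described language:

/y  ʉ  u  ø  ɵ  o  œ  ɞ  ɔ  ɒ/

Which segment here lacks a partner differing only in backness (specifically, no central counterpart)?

High: /y/ ~ /ʉ/ ~ /u/
High-mid: /ø/ ~ /ɵ/ ~ /o/
Low-mid: /œ/ ~ /ɞ/ ~ /ɔ/
Low: only /ɒ/ (back); no central partner.
So /ɒ/ is the unpaired segment.

/ɒ/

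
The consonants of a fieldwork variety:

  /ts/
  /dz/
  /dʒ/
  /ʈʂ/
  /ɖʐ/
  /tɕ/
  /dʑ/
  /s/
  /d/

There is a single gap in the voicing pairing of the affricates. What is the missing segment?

alveolar: voiceless /ts/, voiced /dz/.
postalveolar: voiceless —, voiced /dʒ/.
retroflex: voiceless /ʈʂ/, voiced /ɖʐ/.
alveolo-palatal: voiceless /tɕ/, voiced /dʑ/.
The postalveolar row has no voiceless member, so the gap is the voiceless postalveolar affricate /tʃ/.

/tʃ/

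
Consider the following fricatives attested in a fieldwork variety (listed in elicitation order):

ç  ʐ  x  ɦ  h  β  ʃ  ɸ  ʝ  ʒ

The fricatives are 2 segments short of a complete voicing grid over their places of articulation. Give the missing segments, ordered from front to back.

/ʂ/, /ɣ/

place of articulation  voiceless  voiced  
bilabial          ɸ         β       
postalveolar      ʃ         ʒ       
retroflex         —         ʐ       
palatal           ç         ʝ       
velar             x         —       
glottal           h         ɦ       
Gaps, from front to back: retroflex lacks voiceless (/ʂ/); velar lacks voiced (/ɣ/).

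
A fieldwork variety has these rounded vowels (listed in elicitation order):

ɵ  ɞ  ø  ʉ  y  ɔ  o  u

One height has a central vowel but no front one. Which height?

high: front /y/, central /ʉ/, back /u/.
high-mid: front /ø/, central /ɵ/, back /o/.
low-mid: front —, central /ɞ/, back /ɔ/.
Every height has a front member except low-mid, where /œ/ would be expected.

low-mid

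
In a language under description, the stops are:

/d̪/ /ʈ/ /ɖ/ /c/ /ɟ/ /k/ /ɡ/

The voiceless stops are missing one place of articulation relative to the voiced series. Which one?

dental

dental: voiceless —, voiced /d̪/.
retroflex: voiceless /ʈ/, voiced /ɖ/.
palatal: voiceless /c/, voiced /ɟ/.
velar: voiceless /k/, voiced /ɡ/.
Every place of articulation has a voiceless member except dental, where /t̪/ would be expected.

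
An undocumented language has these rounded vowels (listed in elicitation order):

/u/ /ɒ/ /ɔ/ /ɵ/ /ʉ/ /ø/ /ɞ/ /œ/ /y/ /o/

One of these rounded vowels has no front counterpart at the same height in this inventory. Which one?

/ɒ/

High: /y/ ~ /ʉ/ ~ /u/
High-mid: /ø/ ~ /ɵ/ ~ /o/
Low-mid: /œ/ ~ /ɞ/ ~ /ɔ/
Low: only /ɒ/ (back); no front partner.
So /ɒ/ is the unpaired segment.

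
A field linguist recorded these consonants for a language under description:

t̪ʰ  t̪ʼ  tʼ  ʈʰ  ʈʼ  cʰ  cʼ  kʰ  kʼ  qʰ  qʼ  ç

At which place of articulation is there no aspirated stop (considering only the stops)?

alveolar

dental: aspirated /t̪ʰ/, ejective /t̪ʼ/.
alveolar: aspirated —, ejective /tʼ/.
retroflex: aspirated /ʈʰ/, ejective /ʈʼ/.
palatal: aspirated /cʰ/, ejective /cʼ/.
velar: aspirated /kʰ/, ejective /kʼ/.
uvular: aspirated /qʰ/, ejective /qʼ/.
Every place of articulation has an aspirated member except alveolar, where /tʰ/ would be expected.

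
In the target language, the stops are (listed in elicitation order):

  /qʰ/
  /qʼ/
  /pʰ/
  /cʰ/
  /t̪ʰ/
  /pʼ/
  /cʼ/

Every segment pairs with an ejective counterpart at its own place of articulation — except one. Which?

/t̪ʰ/

Bilabial: /pʰ/ ~ /pʼ/
Palatal: /cʰ/ ~ /cʼ/
Uvular: /qʰ/ ~ /qʼ/
Dental: only /t̪ʰ/ (aspirated); no ejective partner.
So /t̪ʰ/ is the unpaired segment.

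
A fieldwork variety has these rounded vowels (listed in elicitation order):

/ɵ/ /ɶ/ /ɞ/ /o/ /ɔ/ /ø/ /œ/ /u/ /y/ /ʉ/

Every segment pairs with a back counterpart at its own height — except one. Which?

High: /y/ ~ /ʉ/ ~ /u/
High-mid: /ø/ ~ /ɵ/ ~ /o/
Low-mid: /œ/ ~ /ɞ/ ~ /ɔ/
Low: only /ɶ/ (front); no back partner.
So /ɶ/ is the unpaired segment.

/ɶ/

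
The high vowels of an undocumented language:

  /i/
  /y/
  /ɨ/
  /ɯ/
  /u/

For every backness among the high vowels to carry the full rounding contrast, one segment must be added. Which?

/ʉ/

front: unrounded /i/, rounded /y/.
central: unrounded /ɨ/, rounded —.
back: unrounded /ɯ/, rounded /u/.
The central row has no rounded member, so the gap is the central rounded vowel /ʉ/.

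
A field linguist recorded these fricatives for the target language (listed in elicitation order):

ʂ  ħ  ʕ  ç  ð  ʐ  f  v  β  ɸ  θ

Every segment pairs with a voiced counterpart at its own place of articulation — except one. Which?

Bilabial: /ɸ/ ~ /β/
Labiodental: /f/ ~ /v/
Dental: /θ/ ~ /ð/
Retroflex: /ʂ/ ~ /ʐ/
Pharyngeal: /ħ/ ~ /ʕ/
Palatal: only /ç/ (voiceless); no voiced partner.
So /ç/ is the unpaired segment.

/ç/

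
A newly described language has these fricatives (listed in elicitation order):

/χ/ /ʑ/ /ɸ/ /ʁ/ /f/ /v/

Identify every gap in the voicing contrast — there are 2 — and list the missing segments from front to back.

bilabial: voiceless /ɸ/, voiced —.
labiodental: voiceless /f/, voiced /v/.
alveolo-palatal: voiceless —, voiced /ʑ/.
uvular: voiceless /χ/, voiced /ʁ/.
Gaps, from front to back: bilabial lacks voiced (/β/); alveolo-palatal lacks voiceless (/ɕ/).

/β/, /ɕ/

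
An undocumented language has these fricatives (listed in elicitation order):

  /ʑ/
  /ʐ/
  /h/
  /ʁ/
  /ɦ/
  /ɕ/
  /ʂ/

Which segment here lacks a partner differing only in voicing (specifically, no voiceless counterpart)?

/ʁ/

Retroflex: /ʂ/ ~ /ʐ/
Alveolo-palatal: /ɕ/ ~ /ʑ/
Glottal: /h/ ~ /ɦ/
Uvular: only /ʁ/ (voiced); no voiceless partner.
So /ʁ/ is the unpaired segment.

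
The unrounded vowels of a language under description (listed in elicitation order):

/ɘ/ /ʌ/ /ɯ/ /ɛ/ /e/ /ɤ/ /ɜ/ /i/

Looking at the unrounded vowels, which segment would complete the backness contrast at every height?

/ɨ/

height            front     central   back    
high              i         —         ɯ       
high-mid          e         ɘ         ɤ       
low-mid           ɛ         ɜ         ʌ       
The high row has no central member, so the gap is the high central unrounded vowel /ɨ/.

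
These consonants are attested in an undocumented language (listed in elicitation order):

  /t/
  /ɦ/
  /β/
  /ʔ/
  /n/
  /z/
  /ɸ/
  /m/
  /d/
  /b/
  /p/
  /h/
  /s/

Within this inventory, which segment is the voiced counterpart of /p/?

/b/

/p/ is a voiceless bilabial stop.
The voiced counterpart is a voiced bilabial stop — in this inventory, /b/.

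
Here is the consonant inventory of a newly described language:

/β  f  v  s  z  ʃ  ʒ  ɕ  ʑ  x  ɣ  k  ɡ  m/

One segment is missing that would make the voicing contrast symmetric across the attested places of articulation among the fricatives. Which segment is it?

/ɸ/

bilabial: voiceless —, voiced /β/.
labiodental: voiceless /f/, voiced /v/.
alveolar: voiceless /s/, voiced /z/.
postalveolar: voiceless /ʃ/, voiced /ʒ/.
alveolo-palatal: voiceless /ɕ/, voiced /ʑ/.
velar: voiceless /x/, voiced /ɣ/.
The bilabial row has no voiceless member, so the gap is the voiceless bilabial fricative /ɸ/.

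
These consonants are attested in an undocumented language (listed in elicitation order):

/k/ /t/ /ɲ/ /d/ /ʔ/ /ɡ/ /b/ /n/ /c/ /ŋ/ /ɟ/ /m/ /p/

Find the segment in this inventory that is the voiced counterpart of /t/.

/t/ is a voiceless alveolar stop.
The voiced counterpart is a voiced alveolar stop — in this inventory, /d/.

/d/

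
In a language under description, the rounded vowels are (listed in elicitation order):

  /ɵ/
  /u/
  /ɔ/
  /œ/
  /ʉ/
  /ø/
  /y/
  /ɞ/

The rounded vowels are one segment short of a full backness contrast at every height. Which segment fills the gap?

/o/

high: front /y/, central /ʉ/, back /u/.
high-mid: front /ø/, central /ɵ/, back —.
low-mid: front /œ/, central /ɞ/, back /ɔ/.
The high-mid row has no back member, so the gap is the high-mid back rounded vowel /o/.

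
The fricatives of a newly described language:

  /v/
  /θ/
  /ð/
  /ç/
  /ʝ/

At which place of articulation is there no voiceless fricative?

labiodental

place of articulation  voiceless  voiced  
labiodental       —         v       
dental            θ         ð       
palatal           ç         ʝ       
Every place of articulation has a voiceless member except labiodental, where /f/ would be expected.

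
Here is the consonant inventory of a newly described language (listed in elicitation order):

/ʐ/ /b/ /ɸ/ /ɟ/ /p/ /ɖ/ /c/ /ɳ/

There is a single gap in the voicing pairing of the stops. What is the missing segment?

/ʈ/

place of articulation  voiceless  voiced  
bilabial          p         b       
retroflex         —         ɖ       
palatal           c         ɟ       
The retroflex row has no voiceless member, so the gap is the voiceless retroflex stop /ʈ/.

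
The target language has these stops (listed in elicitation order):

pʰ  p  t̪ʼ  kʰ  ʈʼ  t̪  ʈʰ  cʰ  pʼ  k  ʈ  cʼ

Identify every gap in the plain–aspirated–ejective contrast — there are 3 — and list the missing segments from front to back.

/t̪ʰ/, /c/, /kʼ/

place of articulation  plain     aspirated  ejective
bilabial          p         pʰ        pʼ      
dental            t̪        —         t̪ʼ     
retroflex         ʈ         ʈʰ        ʈʼ      
palatal           —         cʰ        cʼ      
velar             k         kʰ        —       
Gaps, from front to back: dental lacks aspirated (/t̪ʰ/); palatal lacks plain (/c/); velar lacks ejective (/kʼ/).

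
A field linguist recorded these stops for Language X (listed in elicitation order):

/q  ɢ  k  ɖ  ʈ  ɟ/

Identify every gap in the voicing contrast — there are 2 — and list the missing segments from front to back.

retroflex: voiceless /ʈ/, voiced /ɖ/.
palatal: voiceless —, voiced /ɟ/.
velar: voiceless /k/, voiced —.
uvular: voiceless /q/, voiced /ɢ/.
Gaps, from front to back: palatal lacks voiceless (/c/); velar lacks voiced (/ɡ/).

/c/, /ɡ/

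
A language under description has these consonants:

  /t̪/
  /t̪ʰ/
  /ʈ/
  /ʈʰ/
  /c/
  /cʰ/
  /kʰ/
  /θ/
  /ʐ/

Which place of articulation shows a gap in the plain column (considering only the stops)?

velar

dental: plain /t̪/, aspirated /t̪ʰ/.
retroflex: plain /ʈ/, aspirated /ʈʰ/.
palatal: plain /c/, aspirated /cʰ/.
velar: plain —, aspirated /kʰ/.
Every place of articulation has a plain member except velar, where /k/ would be expected.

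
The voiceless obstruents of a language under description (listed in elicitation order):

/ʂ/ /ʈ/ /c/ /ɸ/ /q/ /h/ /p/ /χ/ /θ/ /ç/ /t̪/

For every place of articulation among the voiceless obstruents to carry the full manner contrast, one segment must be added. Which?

Stop: /p/ (bilabial), /t̪/ (dental), /ʈ/ (retroflex), /c/ (palatal), /q/ (uvular).
Fricative: /ɸ/ (bilabial), /θ/ (dental), /ʂ/ (retroflex), /ç/ (palatal), /χ/ (uvular), /h/ (glottal).
The glottal row has no stop member, so the gap is the glottal stop /ʔ/.

/ʔ/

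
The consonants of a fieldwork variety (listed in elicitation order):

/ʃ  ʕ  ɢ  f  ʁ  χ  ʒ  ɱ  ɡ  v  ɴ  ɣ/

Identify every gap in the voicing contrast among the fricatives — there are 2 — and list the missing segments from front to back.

/x/, /ħ/

place of articulation  voiceless  voiced  
labiodental       f         v       
postalveolar      ʃ         ʒ       
velar             —         ɣ       
uvular            χ         ʁ       
pharyngeal        —         ʕ       
Gaps, from front to back: velar lacks voiceless (/x/); pharyngeal lacks voiceless (/ħ/).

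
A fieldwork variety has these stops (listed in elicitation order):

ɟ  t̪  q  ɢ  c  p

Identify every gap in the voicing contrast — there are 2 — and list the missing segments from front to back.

/b/, /d̪/

bilabial: voiceless /p/, voiced —.
dental: voiceless /t̪/, voiced —.
palatal: voiceless /c/, voiced /ɟ/.
uvular: voiceless /q/, voiced /ɢ/.
Gaps, from front to back: bilabial lacks voiced (/b/); dental lacks voiced (/d̪/).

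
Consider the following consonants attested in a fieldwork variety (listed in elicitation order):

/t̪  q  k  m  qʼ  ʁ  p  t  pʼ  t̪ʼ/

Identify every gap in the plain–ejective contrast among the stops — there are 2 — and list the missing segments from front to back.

/tʼ/, /kʼ/

bilabial: plain /p/, ejective /pʼ/.
dental: plain /t̪/, ejective /t̪ʼ/.
alveolar: plain /t/, ejective —.
velar: plain /k/, ejective —.
uvular: plain /q/, ejective /qʼ/.
Gaps, from front to back: alveolar lacks ejective (/tʼ/); velar lacks ejective (/kʼ/).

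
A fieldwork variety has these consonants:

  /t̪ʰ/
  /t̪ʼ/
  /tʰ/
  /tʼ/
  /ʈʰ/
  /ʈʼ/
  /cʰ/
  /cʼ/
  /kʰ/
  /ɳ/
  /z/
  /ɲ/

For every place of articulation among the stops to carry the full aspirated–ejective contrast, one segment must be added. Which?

/kʼ/

dental: aspirated /t̪ʰ/, ejective /t̪ʼ/.
alveolar: aspirated /tʰ/, ejective /tʼ/.
retroflex: aspirated /ʈʰ/, ejective /ʈʼ/.
palatal: aspirated /cʰ/, ejective /cʼ/.
velar: aspirated /kʰ/, ejective —.
The velar row has no ejective member, so the gap is the ejective velar stop /kʼ/.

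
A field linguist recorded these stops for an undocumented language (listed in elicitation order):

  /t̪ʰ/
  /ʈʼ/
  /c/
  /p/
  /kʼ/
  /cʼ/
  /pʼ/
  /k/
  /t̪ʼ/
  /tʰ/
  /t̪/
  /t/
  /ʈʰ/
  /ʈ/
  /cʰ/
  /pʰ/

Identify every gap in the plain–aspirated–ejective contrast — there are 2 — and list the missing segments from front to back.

/tʼ/, /kʰ/

bilabial: plain /p/, aspirated /pʰ/, ejective /pʼ/.
dental: plain /t̪/, aspirated /t̪ʰ/, ejective /t̪ʼ/.
alveolar: plain /t/, aspirated /tʰ/, ejective —.
retroflex: plain /ʈ/, aspirated /ʈʰ/, ejective /ʈʼ/.
palatal: plain /c/, aspirated /cʰ/, ejective /cʼ/.
velar: plain /k/, aspirated —, ejective /kʼ/.
Gaps, from front to back: alveolar lacks ejective (/tʼ/); velar lacks aspirated (/kʰ/).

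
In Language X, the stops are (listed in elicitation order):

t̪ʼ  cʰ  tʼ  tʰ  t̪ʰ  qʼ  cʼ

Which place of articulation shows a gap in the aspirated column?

place of articulation  aspirated  ejective
dental            t̪ʰ       t̪ʼ     
alveolar          tʰ        tʼ      
palatal           cʰ        cʼ      
uvular            —         qʼ      
Every place of articulation has an aspirated member except uvular, where /qʰ/ would be expected.

uvular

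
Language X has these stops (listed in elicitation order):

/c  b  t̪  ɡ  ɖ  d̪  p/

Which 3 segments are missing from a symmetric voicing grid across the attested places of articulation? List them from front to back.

/ʈ/, /ɟ/, /k/

Voiceless: /p/ (bilabial), /t̪/ (dental), /c/ (palatal).
Voiced: /b/ (bilabial), /d̪/ (dental), /ɖ/ (retroflex), /ɡ/ (velar).
Gaps, from front to back: retroflex lacks voiceless (/ʈ/); palatal lacks voiced (/ɟ/); velar lacks voiceless (/k/).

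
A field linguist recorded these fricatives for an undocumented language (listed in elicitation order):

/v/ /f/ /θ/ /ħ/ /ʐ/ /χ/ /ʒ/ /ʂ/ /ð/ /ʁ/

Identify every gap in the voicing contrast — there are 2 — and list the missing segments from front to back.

/ʃ/, /ʕ/

Voiceless: /f/ (labiodental), /θ/ (dental), /ʂ/ (retroflex), /χ/ (uvular), /ħ/ (pharyngeal).
Voiced: /v/ (labiodental), /ð/ (dental), /ʒ/ (postalveolar), /ʐ/ (retroflex), /ʁ/ (uvular).
Gaps, from front to back: postalveolar lacks voiceless (/ʃ/); pharyngeal lacks voiced (/ʕ/).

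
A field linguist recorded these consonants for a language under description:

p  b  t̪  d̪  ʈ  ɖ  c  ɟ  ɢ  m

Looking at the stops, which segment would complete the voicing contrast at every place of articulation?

Voiceless: /p/ (bilabial), /t̪/ (dental), /ʈ/ (retroflex), /c/ (palatal).
Voiced: /b/ (bilabial), /d̪/ (dental), /ɖ/ (retroflex), /ɟ/ (palatal), /ɢ/ (uvular).
The uvular row has no voiceless member, so the gap is the voiceless uvular stop /q/.

/q/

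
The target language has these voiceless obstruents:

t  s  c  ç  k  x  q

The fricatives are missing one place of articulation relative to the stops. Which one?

Stop: /t/ (alveolar), /c/ (palatal), /k/ (velar), /q/ (uvular).
Fricative: /s/ (alveolar), /ç/ (palatal), /x/ (velar).
Every place of articulation has a fricative member except uvular, where /χ/ would be expected.

uvular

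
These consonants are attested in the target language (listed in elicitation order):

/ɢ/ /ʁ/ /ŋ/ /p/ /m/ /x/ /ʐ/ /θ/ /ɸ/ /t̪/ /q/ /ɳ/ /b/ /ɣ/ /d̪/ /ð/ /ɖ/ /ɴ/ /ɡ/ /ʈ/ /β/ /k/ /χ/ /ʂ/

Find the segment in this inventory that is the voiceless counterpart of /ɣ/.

/ɣ/ is a voiced velar fricative.
The voiceless counterpart is a voiceless velar fricative — in this inventory, /x/.

/x/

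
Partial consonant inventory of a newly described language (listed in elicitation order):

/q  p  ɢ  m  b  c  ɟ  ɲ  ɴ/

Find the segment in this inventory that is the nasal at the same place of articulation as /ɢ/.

/ɢ/ is a voiced uvular stop.
The nasal at the same place is an uvular nasal — in this inventory, /ɴ/.

/ɴ/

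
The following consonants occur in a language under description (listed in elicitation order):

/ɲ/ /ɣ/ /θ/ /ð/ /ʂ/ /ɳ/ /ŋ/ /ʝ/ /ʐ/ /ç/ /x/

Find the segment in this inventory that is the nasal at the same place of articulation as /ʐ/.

/ɳ/

/ʐ/ is a voiced retroflex fricative.
The nasal at the same place is a retroflex nasal — in this inventory, /ɳ/.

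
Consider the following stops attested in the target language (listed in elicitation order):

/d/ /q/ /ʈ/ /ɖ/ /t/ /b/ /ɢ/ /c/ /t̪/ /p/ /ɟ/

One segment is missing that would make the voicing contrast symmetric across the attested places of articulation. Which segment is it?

Voiceless: /p/ (bilabial), /t̪/ (dental), /t/ (alveolar), /ʈ/ (retroflex), /c/ (palatal), /q/ (uvular).
Voiced: /b/ (bilabial), /d/ (alveolar), /ɖ/ (retroflex), /ɟ/ (palatal), /ɢ/ (uvular).
The dental row has no voiced member, so the gap is the voiced dental stop /d̪/.

/d̪/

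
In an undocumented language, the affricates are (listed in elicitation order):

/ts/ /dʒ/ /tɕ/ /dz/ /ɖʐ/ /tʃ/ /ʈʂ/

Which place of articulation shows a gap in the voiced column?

Voiceless: /ts/ (alveolar), /tʃ/ (postalveolar), /ʈʂ/ (retroflex), /tɕ/ (alveolo-palatal).
Voiced: /dz/ (alveolar), /dʒ/ (postalveolar), /ɖʐ/ (retroflex).
Every place of articulation has a voiced member except alveolo-palatal, where /dʑ/ would be expected.

alveolo-palatal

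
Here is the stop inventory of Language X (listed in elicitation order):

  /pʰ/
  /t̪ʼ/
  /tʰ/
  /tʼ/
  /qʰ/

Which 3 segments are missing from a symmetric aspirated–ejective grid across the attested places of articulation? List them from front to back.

/pʼ/, /t̪ʰ/, /qʼ/

place of articulation  aspirated  ejective
bilabial          pʰ        —       
dental            —         t̪ʼ     
alveolar          tʰ        tʼ      
uvular            qʰ        —       
Gaps, from front to back: bilabial lacks ejective (/pʼ/); dental lacks aspirated (/t̪ʰ/); uvular lacks ejective (/qʼ/).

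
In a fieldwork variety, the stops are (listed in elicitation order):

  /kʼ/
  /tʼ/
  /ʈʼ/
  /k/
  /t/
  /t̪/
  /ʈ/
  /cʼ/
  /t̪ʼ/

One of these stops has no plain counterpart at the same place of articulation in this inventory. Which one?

/cʼ/

Dental: /t̪/ ~ /t̪ʼ/
Alveolar: /t/ ~ /tʼ/
Retroflex: /ʈ/ ~ /ʈʼ/
Velar: /k/ ~ /kʼ/
Palatal: only /cʼ/ (ejective); no plain partner.
So /cʼ/ is the unpaired segment.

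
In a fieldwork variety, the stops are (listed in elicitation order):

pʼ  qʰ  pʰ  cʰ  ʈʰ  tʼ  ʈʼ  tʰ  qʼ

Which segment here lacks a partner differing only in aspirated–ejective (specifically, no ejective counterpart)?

Bilabial: /pʰ/ ~ /pʼ/
Alveolar: /tʰ/ ~ /tʼ/
Retroflex: /ʈʰ/ ~ /ʈʼ/
Uvular: /qʰ/ ~ /qʼ/
Palatal: only /cʰ/ (aspirated); no ejective partner.
So /cʰ/ is the unpaired segment.

/cʰ/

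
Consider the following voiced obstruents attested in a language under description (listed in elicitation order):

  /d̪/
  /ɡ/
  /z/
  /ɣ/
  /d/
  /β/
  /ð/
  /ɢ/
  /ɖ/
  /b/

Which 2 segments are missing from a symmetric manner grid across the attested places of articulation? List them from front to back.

/ʐ/, /ʁ/

Stop: /b/ (bilabial), /d̪/ (dental), /d/ (alveolar), /ɖ/ (retroflex), /ɡ/ (velar), /ɢ/ (uvular).
Fricative: /β/ (bilabial), /ð/ (dental), /z/ (alveolar), /ɣ/ (velar).
Gaps, from front to back: retroflex lacks fricative (/ʐ/); uvular lacks fricative (/ʁ/).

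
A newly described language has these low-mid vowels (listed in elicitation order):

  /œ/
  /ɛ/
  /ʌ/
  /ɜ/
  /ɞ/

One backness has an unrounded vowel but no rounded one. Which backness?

back

front: unrounded /ɛ/, rounded /œ/.
central: unrounded /ɜ/, rounded /ɞ/.
back: unrounded /ʌ/, rounded —.
Every backness has a rounded member except back, where /ɔ/ would be expected.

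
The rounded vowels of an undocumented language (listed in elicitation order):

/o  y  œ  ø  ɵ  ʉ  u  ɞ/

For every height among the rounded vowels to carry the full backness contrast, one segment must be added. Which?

high: front /y/, central /ʉ/, back /u/.
high-mid: front /ø/, central /ɵ/, back /o/.
low-mid: front /œ/, central /ɞ/, back —.
The low-mid row has no back member, so the gap is the low-mid back rounded vowel /ɔ/.

/ɔ/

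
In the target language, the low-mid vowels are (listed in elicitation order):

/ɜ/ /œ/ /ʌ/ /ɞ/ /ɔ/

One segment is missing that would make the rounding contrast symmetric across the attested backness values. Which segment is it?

/ɛ/

front: unrounded —, rounded /œ/.
central: unrounded /ɜ/, rounded /ɞ/.
back: unrounded /ʌ/, rounded /ɔ/.
The front row has no unrounded member, so the gap is the front unrounded vowel /ɛ/.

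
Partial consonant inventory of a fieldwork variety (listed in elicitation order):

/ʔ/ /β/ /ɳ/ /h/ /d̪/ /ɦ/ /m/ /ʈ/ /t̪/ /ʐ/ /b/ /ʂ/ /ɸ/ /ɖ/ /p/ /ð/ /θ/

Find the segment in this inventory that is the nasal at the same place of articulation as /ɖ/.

/ɳ/

/ɖ/ is a voiced retroflex stop.
The nasal at the same place is a retroflex nasal — in this inventory, /ɳ/.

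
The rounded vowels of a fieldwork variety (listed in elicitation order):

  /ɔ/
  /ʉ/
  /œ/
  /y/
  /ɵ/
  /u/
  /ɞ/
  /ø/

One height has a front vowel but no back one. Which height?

high-mid

height            front     central   back    
high              y         ʉ         u       
high-mid          ø         ɵ         —       
low-mid           œ         ɞ         ɔ       
Every height has a back member except high-mid, where /o/ would be expected.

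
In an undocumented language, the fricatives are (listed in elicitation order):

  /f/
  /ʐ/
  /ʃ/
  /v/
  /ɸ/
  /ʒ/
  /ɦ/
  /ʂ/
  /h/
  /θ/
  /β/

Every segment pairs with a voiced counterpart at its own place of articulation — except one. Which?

/θ/

Bilabial: /ɸ/ ~ /β/
Labiodental: /f/ ~ /v/
Postalveolar: /ʃ/ ~ /ʒ/
Retroflex: /ʂ/ ~ /ʐ/
Glottal: /h/ ~ /ɦ/
Dental: only /θ/ (voiceless); no voiced partner.
So /θ/ is the unpaired segment.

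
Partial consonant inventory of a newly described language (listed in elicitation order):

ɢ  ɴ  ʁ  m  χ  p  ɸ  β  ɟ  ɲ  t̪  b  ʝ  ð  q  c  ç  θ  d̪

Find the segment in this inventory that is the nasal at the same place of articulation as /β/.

/m/

/β/ is a voiced bilabial fricative.
The nasal at the same place is a bilabial nasal — in this inventory, /m/.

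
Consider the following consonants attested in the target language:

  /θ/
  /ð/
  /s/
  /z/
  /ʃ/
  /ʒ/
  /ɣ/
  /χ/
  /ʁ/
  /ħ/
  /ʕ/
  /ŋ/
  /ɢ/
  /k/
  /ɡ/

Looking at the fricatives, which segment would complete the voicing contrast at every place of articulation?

place of articulation  voiceless  voiced  
dental            θ         ð       
alveolar          s         z       
postalveolar      ʃ         ʒ       
velar             —         ɣ       
uvular            χ         ʁ       
pharyngeal        ħ         ʕ       
The velar row has no voiceless member, so the gap is the voiceless velar fricative /x/.

/x/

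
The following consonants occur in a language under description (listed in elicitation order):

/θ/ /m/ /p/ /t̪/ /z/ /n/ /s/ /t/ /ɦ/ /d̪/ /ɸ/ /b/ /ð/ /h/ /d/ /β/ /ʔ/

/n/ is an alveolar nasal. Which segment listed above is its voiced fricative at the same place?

/z/

The voiced fricative at the same place is a voiced alveolar fricative — in this inventory, /z/.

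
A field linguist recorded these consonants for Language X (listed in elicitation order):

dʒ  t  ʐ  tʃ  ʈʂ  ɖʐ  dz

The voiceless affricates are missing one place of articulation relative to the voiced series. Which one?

alveolar

place of articulation  voiceless  voiced  
alveolar          —         dz      
postalveolar      tʃ        dʒ      
retroflex         ʈʂ        ɖʐ      
Every place of articulation has a voiceless member except alveolar, where /ts/ would be expected.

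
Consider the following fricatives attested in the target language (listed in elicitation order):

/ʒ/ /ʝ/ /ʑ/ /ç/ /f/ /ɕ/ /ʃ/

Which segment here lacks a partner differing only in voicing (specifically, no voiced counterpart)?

/f/

Postalveolar: /ʃ/ ~ /ʒ/
Alveolo-palatal: /ɕ/ ~ /ʑ/
Palatal: /ç/ ~ /ʝ/
Labiodental: only /f/ (voiceless); no voiced partner.
So /f/ is the unpaired segment.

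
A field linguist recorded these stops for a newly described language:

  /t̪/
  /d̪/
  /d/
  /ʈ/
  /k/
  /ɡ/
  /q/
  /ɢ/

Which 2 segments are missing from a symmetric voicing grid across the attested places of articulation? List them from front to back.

/t/, /ɖ/

Voiceless: /t̪/ (dental), /ʈ/ (retroflex), /k/ (velar), /q/ (uvular).
Voiced: /d̪/ (dental), /d/ (alveolar), /ɡ/ (velar), /ɢ/ (uvular).
Gaps, from front to back: alveolar lacks voiceless (/t/); retroflex lacks voiced (/ɖ/).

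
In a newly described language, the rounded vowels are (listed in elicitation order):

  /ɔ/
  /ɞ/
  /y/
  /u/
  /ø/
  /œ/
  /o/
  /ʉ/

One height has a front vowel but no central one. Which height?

high-mid

high: front /y/, central /ʉ/, back /u/.
high-mid: front /ø/, central —, back /o/.
low-mid: front /œ/, central /ɞ/, back /ɔ/.
Every height has a central member except high-mid, where /ɵ/ would be expected.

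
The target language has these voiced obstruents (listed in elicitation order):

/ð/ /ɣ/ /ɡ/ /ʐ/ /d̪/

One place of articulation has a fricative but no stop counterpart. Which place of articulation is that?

retroflex

place of articulation  stop      fricative
dental            d̪        ð       
retroflex         —         ʐ       
velar             ɡ         ɣ       
Every place of articulation has a stop member except retroflex, where /ɖ/ would be expected.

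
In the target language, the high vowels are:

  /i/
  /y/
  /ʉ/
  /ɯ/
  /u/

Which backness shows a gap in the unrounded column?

backness          unrounded  rounded 
front             i         y       
central           —         ʉ       
back              ɯ         u       
Every backness has an unrounded member except central, where /ɨ/ would be expected.

central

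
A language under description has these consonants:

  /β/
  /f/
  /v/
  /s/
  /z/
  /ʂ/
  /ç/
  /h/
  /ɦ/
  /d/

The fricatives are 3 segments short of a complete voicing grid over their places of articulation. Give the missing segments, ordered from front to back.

/ɸ/, /ʐ/, /ʝ/

Voiceless: /f/ (labiodental), /s/ (alveolar), /ʂ/ (retroflex), /ç/ (palatal), /h/ (glottal).
Voiced: /β/ (bilabial), /v/ (labiodental), /z/ (alveolar), /ɦ/ (glottal).
Gaps, from front to back: bilabial lacks voiceless (/ɸ/); retroflex lacks voiced (/ʐ/); palatal lacks voiced (/ʝ/).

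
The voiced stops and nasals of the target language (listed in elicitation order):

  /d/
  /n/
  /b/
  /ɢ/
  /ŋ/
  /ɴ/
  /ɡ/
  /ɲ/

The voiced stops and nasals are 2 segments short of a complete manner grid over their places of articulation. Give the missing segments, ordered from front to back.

/m/, /ɟ/

place of articulation  oral stop  nasal   
bilabial          b         —       
alveolar          d         n       
palatal           —         ɲ       
velar             ɡ         ŋ       
uvular            ɢ         ɴ       
Gaps, from front to back: bilabial lacks nasal (/m/); palatal lacks oral stop (/ɟ/).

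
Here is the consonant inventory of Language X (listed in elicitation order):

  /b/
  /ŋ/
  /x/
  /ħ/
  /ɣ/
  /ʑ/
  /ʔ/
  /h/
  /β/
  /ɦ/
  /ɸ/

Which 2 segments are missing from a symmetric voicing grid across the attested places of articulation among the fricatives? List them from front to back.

/ɕ/, /ʕ/

Voiceless: /ɸ/ (bilabial), /x/ (velar), /ħ/ (pharyngeal), /h/ (glottal).
Voiced: /β/ (bilabial), /ʑ/ (alveolo-palatal), /ɣ/ (velar), /ɦ/ (glottal).
Gaps, from front to back: alveolo-palatal lacks voiceless (/ɕ/); pharyngeal lacks voiced (/ʕ/).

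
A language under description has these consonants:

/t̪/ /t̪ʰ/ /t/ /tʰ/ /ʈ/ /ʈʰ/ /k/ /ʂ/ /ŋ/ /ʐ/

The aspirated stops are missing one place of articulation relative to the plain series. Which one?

dental: plain /t̪/, aspirated /t̪ʰ/.
alveolar: plain /t/, aspirated /tʰ/.
retroflex: plain /ʈ/, aspirated /ʈʰ/.
velar: plain /k/, aspirated —.
Every place of articulation has an aspirated member except velar, where /kʰ/ would be expected.

velar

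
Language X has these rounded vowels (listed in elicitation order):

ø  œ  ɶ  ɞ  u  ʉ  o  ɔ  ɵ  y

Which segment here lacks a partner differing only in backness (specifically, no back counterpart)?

/ɶ/

High: /y/ ~ /ʉ/ ~ /u/
High-mid: /ø/ ~ /ɵ/ ~ /o/
Low-mid: /œ/ ~ /ɞ/ ~ /ɔ/
Low: only /ɶ/ (front); no back partner.
So /ɶ/ is the unpaired segment.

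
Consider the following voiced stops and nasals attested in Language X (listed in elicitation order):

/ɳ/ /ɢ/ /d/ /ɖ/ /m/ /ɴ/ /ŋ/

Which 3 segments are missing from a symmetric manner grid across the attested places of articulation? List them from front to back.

/b/, /n/, /ɡ/

Oral stop: /d/ (alveolar), /ɖ/ (retroflex), /ɢ/ (uvular).
Nasal: /m/ (bilabial), /ɳ/ (retroflex), /ŋ/ (velar), /ɴ/ (uvular).
Gaps, from front to back: bilabial lacks oral stop (/b/); alveolar lacks nasal (/n/); velar lacks oral stop (/ɡ/).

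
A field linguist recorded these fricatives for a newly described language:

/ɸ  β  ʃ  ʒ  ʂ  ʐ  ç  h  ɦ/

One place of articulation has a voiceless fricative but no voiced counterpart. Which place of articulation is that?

place of articulation  voiceless  voiced  
bilabial          ɸ         β       
postalveolar      ʃ         ʒ       
retroflex         ʂ         ʐ       
palatal           ç         —       
glottal           h         ɦ       
Every place of articulation has a voiced member except palatal, where /ʝ/ would be expected.

palatal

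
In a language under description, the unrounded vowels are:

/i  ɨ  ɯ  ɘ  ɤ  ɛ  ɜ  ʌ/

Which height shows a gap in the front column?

height            front     central   back    
high              i         ɨ         ɯ       
high-mid          —         ɘ         ɤ       
low-mid           ɛ         ɜ         ʌ       
Every height has a front member except high-mid, where /e/ would be expected.

high-mid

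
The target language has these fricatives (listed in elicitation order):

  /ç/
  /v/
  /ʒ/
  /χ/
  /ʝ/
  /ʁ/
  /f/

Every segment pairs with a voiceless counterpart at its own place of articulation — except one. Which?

/ʒ/

Labiodental: /f/ ~ /v/
Palatal: /ç/ ~ /ʝ/
Uvular: /χ/ ~ /ʁ/
Postalveolar: only /ʒ/ (voiced); no voiceless partner.
So /ʒ/ is the unpaired segment.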